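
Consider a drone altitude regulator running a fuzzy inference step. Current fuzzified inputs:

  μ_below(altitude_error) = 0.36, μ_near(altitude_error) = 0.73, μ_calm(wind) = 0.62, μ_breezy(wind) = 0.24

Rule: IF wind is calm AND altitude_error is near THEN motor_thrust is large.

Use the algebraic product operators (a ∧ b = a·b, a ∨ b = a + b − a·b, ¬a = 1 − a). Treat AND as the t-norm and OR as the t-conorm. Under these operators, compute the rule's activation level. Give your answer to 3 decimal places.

0.453

firing strength: calm=0.62, near=0.73; AND[a·b] → w = 0.4526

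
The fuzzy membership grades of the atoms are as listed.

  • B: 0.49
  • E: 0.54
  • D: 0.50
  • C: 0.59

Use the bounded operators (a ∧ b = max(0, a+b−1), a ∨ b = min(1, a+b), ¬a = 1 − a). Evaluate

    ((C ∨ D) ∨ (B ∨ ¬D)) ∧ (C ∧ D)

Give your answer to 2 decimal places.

C ∨ D = min(1, a+b) on (0.59, 0.50) = 1.00
¬D = 1 − 0.50 = 0.50
B ∨ ¬D = min(1, a+b) on (0.49, 0.50) = 0.99
(C ∨ D) ∨ (B ∨ ¬D) = min(1, a+b) on (1.00, 0.99) = 1.00
C ∧ D = max(0, a+b−1) on (0.59, 0.50) = 0.09
((C ∨ D) ∨ (B ∨ ¬D)) ∧ (C ∧ D) = max(0, a+b−1) on (1.00, 0.09) = 0.09

0.09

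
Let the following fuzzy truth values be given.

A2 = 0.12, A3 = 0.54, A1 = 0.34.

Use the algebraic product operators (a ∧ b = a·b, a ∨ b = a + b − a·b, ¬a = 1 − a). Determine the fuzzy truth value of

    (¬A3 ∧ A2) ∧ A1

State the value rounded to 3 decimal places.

0.019

¬A3 = 1 − 0.5400 = 0.4600
¬A3 ∧ A2 = a·b on (0.4600, 0.1200) = 0.0552
(¬A3 ∧ A2) ∧ A1 = a·b on (0.0552, 0.3400) = 0.0188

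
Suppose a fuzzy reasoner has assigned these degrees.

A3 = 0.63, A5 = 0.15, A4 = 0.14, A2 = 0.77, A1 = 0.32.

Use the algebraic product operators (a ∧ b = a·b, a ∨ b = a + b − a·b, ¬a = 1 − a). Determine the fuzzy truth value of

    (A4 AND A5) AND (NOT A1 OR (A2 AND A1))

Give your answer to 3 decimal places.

A4 AND A5 = a·b on (0.1400, 0.1500) = 0.0210
NOT A1 = 1 − 0.3200 = 0.6800
A2 AND A1 = a·b on (0.7700, 0.3200) = 0.2464
NOT A1 OR (A2 AND A1) = a + b − a·b on (0.6800, 0.2464) = 0.7588
(A4 AND A5) AND (NOT A1 OR (A2 AND A1)) = a·b on (0.0210, 0.7588) = 0.0159

0.016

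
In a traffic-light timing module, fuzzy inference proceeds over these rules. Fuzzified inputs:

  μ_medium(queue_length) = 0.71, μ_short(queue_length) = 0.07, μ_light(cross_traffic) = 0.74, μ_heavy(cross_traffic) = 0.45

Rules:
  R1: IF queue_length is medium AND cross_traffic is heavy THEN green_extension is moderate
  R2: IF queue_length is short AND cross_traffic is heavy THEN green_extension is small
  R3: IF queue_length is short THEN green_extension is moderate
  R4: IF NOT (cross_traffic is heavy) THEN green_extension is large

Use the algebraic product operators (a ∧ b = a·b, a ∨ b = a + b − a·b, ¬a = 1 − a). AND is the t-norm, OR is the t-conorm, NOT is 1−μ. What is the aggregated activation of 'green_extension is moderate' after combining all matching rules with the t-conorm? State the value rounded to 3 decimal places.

R1: medium=0.71, heavy=0.45; AND[a·b] → w = 0.3195
R2: short=0.07, heavy=0.45; AND[a·b] → w = 0.0315
R3: short=0.07 → w = 0.0700
R4: ¬heavy=1−0.45=0.55 → w = 0.5500
Rules with consequent 'moderate': {R1, R3} → strengths 0.3195, 0.0700
Aggregate via t-conorm [a + b − a·b]: 0.3671

0.367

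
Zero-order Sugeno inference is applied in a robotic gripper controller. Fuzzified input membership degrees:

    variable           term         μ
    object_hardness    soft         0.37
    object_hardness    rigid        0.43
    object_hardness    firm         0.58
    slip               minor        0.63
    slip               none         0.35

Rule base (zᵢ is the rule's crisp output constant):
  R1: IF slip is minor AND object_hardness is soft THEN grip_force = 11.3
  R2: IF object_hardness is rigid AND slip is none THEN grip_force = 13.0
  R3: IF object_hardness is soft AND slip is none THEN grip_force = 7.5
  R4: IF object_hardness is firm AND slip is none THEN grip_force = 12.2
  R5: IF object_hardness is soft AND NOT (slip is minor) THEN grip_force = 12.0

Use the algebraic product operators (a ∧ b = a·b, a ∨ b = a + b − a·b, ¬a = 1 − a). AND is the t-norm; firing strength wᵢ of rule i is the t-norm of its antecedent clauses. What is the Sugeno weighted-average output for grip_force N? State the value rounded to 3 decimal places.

11.350

R1 (z=11.3): minor=0.63, soft=0.37; AND[a·b] → w = 0.2331
R2 (z=13.0): rigid=0.43, none=0.35; AND[a·b] → w = 0.1505
R3 (z=7.5): soft=0.37, none=0.35; AND[a·b] → w = 0.1295
R4 (z=12.2): firm=0.58, none=0.35; AND[a·b] → w = 0.2030
R5 (z=12.0): soft=0.37, ¬minor=1−0.63=0.37; AND[a·b] → w = 0.1369
Weighted average = (0.2331·11.3 + 0.1505·13.0 + 0.1295·7.5 + 0.2030·12.2 + 0.1369·12.0) / (0.2331 + 0.1505 + 0.1295 + 0.2030 + 0.1369)
  = 9.6812 / 0.8530 = 11.350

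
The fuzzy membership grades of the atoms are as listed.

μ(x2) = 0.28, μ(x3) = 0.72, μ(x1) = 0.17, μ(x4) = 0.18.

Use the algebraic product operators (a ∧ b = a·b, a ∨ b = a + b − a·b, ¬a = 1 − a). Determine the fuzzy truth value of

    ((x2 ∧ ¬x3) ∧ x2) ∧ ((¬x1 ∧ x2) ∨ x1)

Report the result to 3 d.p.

0.008

¬x3 = 1 − 0.7200 = 0.2800
x2 ∧ ¬x3 = a·b on (0.2800, 0.2800) = 0.0784
(x2 ∧ ¬x3) ∧ x2 = a·b on (0.0784, 0.2800) = 0.0220
¬x1 = 1 − 0.1700 = 0.8300
¬x1 ∧ x2 = a·b on (0.8300, 0.2800) = 0.2324
(¬x1 ∧ x2) ∨ x1 = a + b − a·b on (0.2324, 0.1700) = 0.3629
((x2 ∧ ¬x3) ∧ x2) ∧ ((¬x1 ∧ x2) ∨ x1) = a·b on (0.0220, 0.3629) = 0.0080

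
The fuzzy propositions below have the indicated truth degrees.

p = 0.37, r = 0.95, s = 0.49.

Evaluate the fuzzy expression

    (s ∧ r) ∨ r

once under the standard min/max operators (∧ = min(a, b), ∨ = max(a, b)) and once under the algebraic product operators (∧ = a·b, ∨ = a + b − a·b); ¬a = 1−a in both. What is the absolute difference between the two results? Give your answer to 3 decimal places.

0.023

Under standard min/max:
  s ∧ r = min(a, b) on (0.49, 0.95) = 0.49
  (s ∧ r) ∨ r = max(a, b) on (0.49, 0.95) = 0.95
  → value = 0.9500
Under algebraic product:
  s ∧ r = a·b on (0.4900, 0.9500) = 0.4655
  (s ∧ r) ∨ r = a + b − a·b on (0.4655, 0.9500) = 0.9733
  → value = 0.9733
|0.9500 − 0.9733| = 0.023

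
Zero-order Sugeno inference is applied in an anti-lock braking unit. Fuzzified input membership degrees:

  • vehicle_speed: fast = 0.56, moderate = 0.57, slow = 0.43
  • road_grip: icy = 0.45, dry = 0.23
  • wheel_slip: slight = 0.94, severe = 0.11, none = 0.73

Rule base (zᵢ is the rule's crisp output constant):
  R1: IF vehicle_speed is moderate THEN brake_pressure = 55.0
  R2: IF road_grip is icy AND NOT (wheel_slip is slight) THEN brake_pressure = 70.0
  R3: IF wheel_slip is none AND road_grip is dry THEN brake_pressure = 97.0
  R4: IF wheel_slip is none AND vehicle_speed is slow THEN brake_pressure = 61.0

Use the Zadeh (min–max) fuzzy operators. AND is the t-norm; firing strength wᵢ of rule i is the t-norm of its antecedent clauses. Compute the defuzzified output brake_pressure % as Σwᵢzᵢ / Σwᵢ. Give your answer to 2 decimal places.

R1 (z=55.0): moderate=0.57 → w = 0.57
R2 (z=70.0): icy=0.45, ¬slight=1−0.94=0.06; AND[min(a, b)] → w = 0.06
R3 (z=97.0): none=0.73, dry=0.23; AND[min(a, b)] → w = 0.23
R4 (z=61.0): none=0.73, slow=0.43; AND[min(a, b)] → w = 0.43
Weighted average = (0.57·55.0 + 0.06·70.0 + 0.23·97.0 + 0.43·61.0) / (0.57 + 0.06 + 0.23 + 0.43)
  = 84.0900 / 1.2900 = 65.19

65.19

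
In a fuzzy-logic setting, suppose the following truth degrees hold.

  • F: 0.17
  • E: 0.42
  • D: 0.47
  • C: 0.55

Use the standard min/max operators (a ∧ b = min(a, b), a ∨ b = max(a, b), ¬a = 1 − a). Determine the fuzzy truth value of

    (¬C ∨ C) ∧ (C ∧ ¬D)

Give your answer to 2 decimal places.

0.53

¬C = 1 − 0.55 = 0.45
¬C ∨ C = max(a, b) on (0.45, 0.55) = 0.55
¬D = 1 − 0.47 = 0.53
C ∧ ¬D = min(a, b) on (0.55, 0.53) = 0.53
(¬C ∨ C) ∧ (C ∧ ¬D) = min(a, b) on (0.55, 0.53) = 0.53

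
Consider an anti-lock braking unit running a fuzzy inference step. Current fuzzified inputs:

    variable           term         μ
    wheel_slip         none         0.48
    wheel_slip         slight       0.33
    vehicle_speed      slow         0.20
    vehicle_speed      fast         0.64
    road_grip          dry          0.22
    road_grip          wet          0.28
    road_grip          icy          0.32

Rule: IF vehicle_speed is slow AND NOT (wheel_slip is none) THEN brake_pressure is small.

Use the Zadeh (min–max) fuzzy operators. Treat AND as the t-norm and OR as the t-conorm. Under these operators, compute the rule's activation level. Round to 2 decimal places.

firing strength: slow=0.20, ¬none=1−0.48=0.52; AND[min(a, b)] → w = 0.20

0.20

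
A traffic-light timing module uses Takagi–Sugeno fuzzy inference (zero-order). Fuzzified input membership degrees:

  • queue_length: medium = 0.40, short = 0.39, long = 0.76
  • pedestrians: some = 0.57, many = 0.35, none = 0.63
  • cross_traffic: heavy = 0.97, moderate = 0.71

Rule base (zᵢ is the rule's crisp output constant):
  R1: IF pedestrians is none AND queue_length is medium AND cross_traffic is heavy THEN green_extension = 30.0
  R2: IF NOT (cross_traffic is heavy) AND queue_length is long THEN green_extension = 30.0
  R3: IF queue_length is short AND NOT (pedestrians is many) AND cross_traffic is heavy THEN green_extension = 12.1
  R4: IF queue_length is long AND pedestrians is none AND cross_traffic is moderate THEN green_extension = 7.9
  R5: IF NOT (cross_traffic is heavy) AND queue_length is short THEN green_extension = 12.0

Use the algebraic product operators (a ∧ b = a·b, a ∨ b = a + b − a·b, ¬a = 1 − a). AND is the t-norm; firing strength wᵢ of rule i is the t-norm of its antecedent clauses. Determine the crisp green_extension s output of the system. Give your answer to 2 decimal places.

R1 (z=30.0): none=0.63, medium=0.40, heavy=0.97; AND[a·b] → w = 0.2444
R2 (z=30.0): ¬heavy=1−0.97=0.03, long=0.76; AND[a·b] → w = 0.0228
R3 (z=12.1): short=0.39, ¬many=1−0.35=0.65, heavy=0.97; AND[a·b] → w = 0.2459
R4 (z=7.9): long=0.76, none=0.63, moderate=0.71; AND[a·b] → w = 0.3399
R5 (z=12.0): ¬heavy=1−0.97=0.03, short=0.39; AND[a·b] → w = 0.0117
Weighted average = (0.2444·30.0 + 0.0228·30.0 + 0.2459·12.1 + 0.3399·7.9 + 0.0117·12.0) / (0.2444 + 0.0228 + 0.2459 + 0.3399 + 0.0117)
  = 13.8185 / 0.8648 = 15.98

15.98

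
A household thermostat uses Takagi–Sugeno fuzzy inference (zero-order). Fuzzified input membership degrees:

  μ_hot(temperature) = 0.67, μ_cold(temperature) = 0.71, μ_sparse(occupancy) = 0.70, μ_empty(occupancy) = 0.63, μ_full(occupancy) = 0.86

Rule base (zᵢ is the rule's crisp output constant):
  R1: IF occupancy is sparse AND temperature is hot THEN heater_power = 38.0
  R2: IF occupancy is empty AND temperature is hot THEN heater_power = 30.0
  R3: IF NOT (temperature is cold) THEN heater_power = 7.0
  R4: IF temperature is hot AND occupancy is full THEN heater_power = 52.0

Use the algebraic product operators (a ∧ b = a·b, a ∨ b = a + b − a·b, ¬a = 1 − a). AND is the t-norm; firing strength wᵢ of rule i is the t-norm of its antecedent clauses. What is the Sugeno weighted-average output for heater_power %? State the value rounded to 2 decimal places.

R1 (z=38.0): sparse=0.70, hot=0.67; AND[a·b] → w = 0.4690
R2 (z=30.0): empty=0.63, hot=0.67; AND[a·b] → w = 0.4221
R3 (z=7.0): ¬cold=1−0.71=0.29 → w = 0.2900
R4 (z=52.0): hot=0.67, full=0.86; AND[a·b] → w = 0.5762
Weighted average = (0.4690·38.0 + 0.4221·30.0 + 0.2900·7.0 + 0.5762·52.0) / (0.4690 + 0.4221 + 0.2900 + 0.5762)
  = 62.4774 / 1.7573 = 35.55

35.55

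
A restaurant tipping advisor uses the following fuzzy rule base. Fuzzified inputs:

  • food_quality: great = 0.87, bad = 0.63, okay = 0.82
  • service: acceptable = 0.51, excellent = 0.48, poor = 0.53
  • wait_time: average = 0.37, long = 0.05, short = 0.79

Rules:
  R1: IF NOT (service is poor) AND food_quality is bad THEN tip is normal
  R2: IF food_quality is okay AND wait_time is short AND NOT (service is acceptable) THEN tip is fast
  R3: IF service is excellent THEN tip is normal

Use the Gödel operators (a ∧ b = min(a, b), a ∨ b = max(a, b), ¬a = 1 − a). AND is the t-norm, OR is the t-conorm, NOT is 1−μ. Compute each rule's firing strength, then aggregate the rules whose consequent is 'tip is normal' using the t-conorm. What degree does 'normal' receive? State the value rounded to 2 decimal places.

0.48

R1: ¬poor=1−0.53=0.47, bad=0.63; AND[min(a, b)] → w = 0.47
R2: okay=0.82, short=0.79, ¬acceptable=1−0.51=0.49; AND[min(a, b)] → w = 0.49
R3: excellent=0.48 → w = 0.48
Rules with consequent 'normal': {R1, R3} → strengths 0.47, 0.48
Aggregate via t-conorm [max(a, b)]: 0.48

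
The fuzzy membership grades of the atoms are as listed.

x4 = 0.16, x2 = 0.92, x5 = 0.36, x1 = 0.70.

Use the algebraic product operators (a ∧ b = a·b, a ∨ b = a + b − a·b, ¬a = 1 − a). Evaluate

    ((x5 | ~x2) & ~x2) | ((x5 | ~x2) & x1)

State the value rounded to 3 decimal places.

0.311

~x2 = 1 − 0.9200 = 0.0800
x5 | ~x2 = a + b − a·b on (0.3600, 0.0800) = 0.4112
~x2 = 1 − 0.9200 = 0.0800
(x5 | ~x2) & ~x2 = a·b on (0.4112, 0.0800) = 0.0329
~x2 = 1 − 0.9200 = 0.0800
x5 | ~x2 = a + b − a·b on (0.3600, 0.0800) = 0.4112
(x5 | ~x2) & x1 = a·b on (0.4112, 0.7000) = 0.2878
((x5 | ~x2) & ~x2) | ((x5 | ~x2) & x1) = a + b − a·b on (0.0329, 0.2878) = 0.3113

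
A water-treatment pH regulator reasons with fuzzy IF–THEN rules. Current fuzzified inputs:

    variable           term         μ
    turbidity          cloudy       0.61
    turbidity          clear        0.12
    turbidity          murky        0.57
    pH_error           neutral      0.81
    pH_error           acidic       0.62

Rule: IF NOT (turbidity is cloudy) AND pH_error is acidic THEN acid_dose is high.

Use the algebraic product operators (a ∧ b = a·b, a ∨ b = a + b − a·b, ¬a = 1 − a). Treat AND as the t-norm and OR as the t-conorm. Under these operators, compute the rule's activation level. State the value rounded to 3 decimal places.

firing strength: ¬cloudy=1−0.61=0.39, acidic=0.62; AND[a·b] → w = 0.2418

0.242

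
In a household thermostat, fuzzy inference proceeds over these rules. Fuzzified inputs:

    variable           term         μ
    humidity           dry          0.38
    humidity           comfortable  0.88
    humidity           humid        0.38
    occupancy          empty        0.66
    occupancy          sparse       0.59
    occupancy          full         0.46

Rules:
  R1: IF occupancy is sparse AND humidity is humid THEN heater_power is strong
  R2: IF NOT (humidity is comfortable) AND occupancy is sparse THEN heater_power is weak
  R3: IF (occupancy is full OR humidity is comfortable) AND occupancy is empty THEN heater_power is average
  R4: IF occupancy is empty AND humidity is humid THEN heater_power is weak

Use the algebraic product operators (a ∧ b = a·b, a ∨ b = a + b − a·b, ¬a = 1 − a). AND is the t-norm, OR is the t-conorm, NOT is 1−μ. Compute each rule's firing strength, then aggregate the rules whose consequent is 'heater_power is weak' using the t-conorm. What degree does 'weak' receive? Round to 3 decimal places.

0.304

R1: sparse=0.59, humid=0.38; AND[a·b] → w = 0.2242
R2: ¬comfortable=1−0.88=0.12, sparse=0.59; AND[a·b] → w = 0.0708
R3: (full=0.46 OR comfortable=0.88) = 0.9352; AND[a·b] with empty=0.66 → w = 0.6172
R4: empty=0.66, humid=0.38; AND[a·b] → w = 0.2508
Rules with consequent 'weak': {R2, R4} → strengths 0.0708, 0.2508
Aggregate via t-conorm [a + b − a·b]: 0.3038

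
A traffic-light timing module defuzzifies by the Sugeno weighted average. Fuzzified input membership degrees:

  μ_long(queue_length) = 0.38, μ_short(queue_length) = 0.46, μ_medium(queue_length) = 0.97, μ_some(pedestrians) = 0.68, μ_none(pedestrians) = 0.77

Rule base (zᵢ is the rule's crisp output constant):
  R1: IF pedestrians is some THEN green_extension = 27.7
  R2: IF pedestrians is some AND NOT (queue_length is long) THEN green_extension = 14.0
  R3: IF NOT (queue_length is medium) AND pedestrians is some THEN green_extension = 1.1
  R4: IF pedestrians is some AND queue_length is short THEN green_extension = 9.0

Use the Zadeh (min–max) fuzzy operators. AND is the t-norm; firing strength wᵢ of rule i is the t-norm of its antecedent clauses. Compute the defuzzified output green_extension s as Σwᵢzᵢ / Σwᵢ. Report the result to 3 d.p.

R1 (z=27.7): some=0.68 → w = 0.68
R2 (z=14.0): some=0.68, ¬long=1−0.38=0.62; AND[min(a, b)] → w = 0.62
R3 (z=1.1): ¬medium=1−0.97=0.03, some=0.68; AND[min(a, b)] → w = 0.03
R4 (z=9.0): some=0.68, short=0.46; AND[min(a, b)] → w = 0.46
Weighted average = (0.68·27.7 + 0.62·14.0 + 0.03·1.1 + 0.46·9.0) / (0.68 + 0.62 + 0.03 + 0.46)
  = 31.6890 / 1.7900 = 17.703

17.703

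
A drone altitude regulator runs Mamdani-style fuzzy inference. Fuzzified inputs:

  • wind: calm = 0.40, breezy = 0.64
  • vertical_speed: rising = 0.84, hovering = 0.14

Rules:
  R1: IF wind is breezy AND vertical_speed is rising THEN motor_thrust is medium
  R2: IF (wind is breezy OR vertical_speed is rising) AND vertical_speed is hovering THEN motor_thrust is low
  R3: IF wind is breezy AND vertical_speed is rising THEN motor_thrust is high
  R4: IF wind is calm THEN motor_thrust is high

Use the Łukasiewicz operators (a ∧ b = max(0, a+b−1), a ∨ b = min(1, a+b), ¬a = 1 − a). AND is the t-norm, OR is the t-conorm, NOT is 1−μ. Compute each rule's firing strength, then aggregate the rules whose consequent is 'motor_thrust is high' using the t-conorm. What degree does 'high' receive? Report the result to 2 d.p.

0.88

R1: breezy=0.64, rising=0.84; AND[max(0, a+b−1)] → w = 0.48
R2: (breezy=0.64 OR rising=0.84) = 1.00; AND[max(0, a+b−1)] with hovering=0.14 → w = 0.14
R3: breezy=0.64, rising=0.84; AND[max(0, a+b−1)] → w = 0.48
R4: calm=0.40 → w = 0.40
Rules with consequent 'high': {R3, R4} → strengths 0.48, 0.40
Aggregate via t-conorm [min(1, a+b)]: 0.88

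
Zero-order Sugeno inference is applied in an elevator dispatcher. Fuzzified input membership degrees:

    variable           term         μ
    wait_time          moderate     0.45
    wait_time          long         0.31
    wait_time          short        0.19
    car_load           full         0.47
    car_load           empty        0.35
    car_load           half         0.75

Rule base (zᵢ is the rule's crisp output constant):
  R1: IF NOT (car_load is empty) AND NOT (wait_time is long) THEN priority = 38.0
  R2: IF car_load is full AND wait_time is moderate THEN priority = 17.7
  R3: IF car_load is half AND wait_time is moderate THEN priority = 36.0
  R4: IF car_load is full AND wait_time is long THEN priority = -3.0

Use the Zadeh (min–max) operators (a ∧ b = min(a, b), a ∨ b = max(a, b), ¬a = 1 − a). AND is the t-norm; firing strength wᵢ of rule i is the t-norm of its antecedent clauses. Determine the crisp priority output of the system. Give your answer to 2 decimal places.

25.77

R1 (z=38.0): ¬empty=1−0.35=0.65, ¬long=1−0.31=0.69; AND[min(a, b)] → w = 0.65
R2 (z=17.7): full=0.47, moderate=0.45; AND[min(a, b)] → w = 0.45
R3 (z=36.0): half=0.75, moderate=0.45; AND[min(a, b)] → w = 0.45
R4 (z=-3.0): full=0.47, long=0.31; AND[min(a, b)] → w = 0.31
Weighted average = (0.65·38.0 + 0.45·17.7 + 0.45·36.0 + 0.31·-3.0) / (0.65 + 0.45 + 0.45 + 0.31)
  = 47.9350 / 1.8600 = 25.77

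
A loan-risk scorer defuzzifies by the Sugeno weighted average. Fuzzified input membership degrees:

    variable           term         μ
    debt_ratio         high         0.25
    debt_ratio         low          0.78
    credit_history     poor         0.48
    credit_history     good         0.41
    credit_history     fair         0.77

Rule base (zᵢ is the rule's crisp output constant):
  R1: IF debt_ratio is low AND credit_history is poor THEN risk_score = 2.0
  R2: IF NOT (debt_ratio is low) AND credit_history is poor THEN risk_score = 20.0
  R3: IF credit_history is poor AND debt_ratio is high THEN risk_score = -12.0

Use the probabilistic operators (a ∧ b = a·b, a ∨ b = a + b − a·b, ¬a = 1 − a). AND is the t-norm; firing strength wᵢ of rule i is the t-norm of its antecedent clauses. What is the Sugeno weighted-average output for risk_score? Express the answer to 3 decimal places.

R1 (z=2.0): low=0.78, poor=0.48; AND[a·b] → w = 0.3744
R2 (z=20.0): ¬low=1−0.78=0.22, poor=0.48; AND[a·b] → w = 0.1056
R3 (z=-12.0): poor=0.48, high=0.25; AND[a·b] → w = 0.1200
Weighted average = (0.3744·2.0 + 0.1056·20.0 + 0.1200·-12.0) / (0.3744 + 0.1056 + 0.1200)
  = 1.4208 / 0.6000 = 2.368

2.368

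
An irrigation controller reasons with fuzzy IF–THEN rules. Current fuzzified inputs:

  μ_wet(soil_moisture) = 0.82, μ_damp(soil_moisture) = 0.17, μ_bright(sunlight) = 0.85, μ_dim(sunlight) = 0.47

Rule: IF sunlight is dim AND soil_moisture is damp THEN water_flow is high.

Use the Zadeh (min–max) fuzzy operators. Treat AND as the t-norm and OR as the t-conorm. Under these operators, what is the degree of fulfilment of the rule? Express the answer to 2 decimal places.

0.17

firing strength: dim=0.47, damp=0.17; AND[min(a, b)] → w = 0.17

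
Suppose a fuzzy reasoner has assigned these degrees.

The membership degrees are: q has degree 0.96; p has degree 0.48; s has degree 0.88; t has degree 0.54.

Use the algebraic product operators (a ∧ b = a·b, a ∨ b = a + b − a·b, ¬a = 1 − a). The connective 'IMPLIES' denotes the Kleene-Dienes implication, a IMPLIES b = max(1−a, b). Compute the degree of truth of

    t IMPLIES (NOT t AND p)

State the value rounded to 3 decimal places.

0.460

NOT t = 1 − 0.5400 = 0.4600
NOT t AND p = a·b on (0.4600, 0.4800) = 0.2208
t IMPLIES (NOT t AND p)  [Kleene-Dienes: max(1−a, b)] with a=0.5400, b=0.2208 → 0.4600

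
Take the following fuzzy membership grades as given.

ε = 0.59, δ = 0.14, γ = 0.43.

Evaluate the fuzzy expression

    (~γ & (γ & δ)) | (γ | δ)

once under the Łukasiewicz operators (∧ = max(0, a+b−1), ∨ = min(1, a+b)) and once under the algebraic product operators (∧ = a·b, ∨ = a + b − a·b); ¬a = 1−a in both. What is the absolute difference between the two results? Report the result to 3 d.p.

0.043

Under Łukasiewicz:
  ~γ = 1 − 0.43 = 0.57
  γ & δ = max(0, a+b−1) on (0.43, 0.14) = 0.00
  ~γ & (γ & δ) = max(0, a+b−1) on (0.57, 0.00) = 0.00
  γ | δ = min(1, a+b) on (0.43, 0.14) = 0.57
  (~γ & (γ & δ)) | (γ | δ) = min(1, a+b) on (0.00, 0.57) = 0.57
  → value = 0.5700
Under algebraic product:
  ~γ = 1 − 0.4300 = 0.5700
  γ & δ = a·b on (0.4300, 0.1400) = 0.0602
  ~γ & (γ & δ) = a·b on (0.5700, 0.0602) = 0.0343
  γ | δ = a + b − a·b on (0.4300, 0.1400) = 0.5098
  (~γ & (γ & δ)) | (γ | δ) = a + b − a·b on (0.0343, 0.5098) = 0.5266
  → value = 0.5266
|0.5700 − 0.5266| = 0.043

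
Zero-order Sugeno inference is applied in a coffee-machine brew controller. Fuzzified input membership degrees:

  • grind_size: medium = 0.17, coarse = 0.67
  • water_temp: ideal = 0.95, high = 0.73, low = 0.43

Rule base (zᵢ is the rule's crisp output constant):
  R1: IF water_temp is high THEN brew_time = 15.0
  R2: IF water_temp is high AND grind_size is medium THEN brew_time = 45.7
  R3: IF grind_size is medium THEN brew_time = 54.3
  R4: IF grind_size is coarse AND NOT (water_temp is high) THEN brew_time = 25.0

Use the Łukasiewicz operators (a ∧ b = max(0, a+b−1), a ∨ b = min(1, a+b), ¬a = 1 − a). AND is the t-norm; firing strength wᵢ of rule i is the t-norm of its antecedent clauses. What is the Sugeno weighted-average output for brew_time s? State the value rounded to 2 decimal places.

R1 (z=15.0): high=0.73 → w = 0.73
R2 (z=45.7): high=0.73, medium=0.17; AND[max(0, a+b−1)] → w = 0.00
R3 (z=54.3): medium=0.17 → w = 0.17
R4 (z=25.0): coarse=0.67, ¬high=1−0.73=0.27; AND[max(0, a+b−1)] → w = 0.00
Weighted average = (0.73·15.0 + 0.00·45.7 + 0.17·54.3 + 0.00·25.0) / (0.73 + 0.00 + 0.17 + 0.00)
  = 20.1810 / 0.9000 = 22.42

22.42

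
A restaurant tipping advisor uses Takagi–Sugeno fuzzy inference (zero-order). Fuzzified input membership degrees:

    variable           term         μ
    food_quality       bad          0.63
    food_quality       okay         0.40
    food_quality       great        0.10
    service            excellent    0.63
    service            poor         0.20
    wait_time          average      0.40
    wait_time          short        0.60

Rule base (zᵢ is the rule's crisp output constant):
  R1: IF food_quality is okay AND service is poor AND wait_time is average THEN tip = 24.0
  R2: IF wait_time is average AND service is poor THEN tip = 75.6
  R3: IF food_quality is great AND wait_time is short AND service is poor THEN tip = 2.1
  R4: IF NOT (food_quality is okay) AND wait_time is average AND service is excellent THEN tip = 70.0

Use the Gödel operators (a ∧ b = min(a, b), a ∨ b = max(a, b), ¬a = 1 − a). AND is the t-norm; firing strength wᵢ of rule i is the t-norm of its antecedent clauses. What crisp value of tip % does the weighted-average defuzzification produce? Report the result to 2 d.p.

R1 (z=24.0): okay=0.40, poor=0.20, average=0.40; AND[min(a, b)] → w = 0.20
R2 (z=75.6): average=0.40, poor=0.20; AND[min(a, b)] → w = 0.20
R3 (z=2.1): great=0.10, short=0.60, poor=0.20; AND[min(a, b)] → w = 0.10
R4 (z=70.0): ¬okay=1−0.40=0.60, average=0.40, excellent=0.63; AND[min(a, b)] → w = 0.40
Weighted average = (0.20·24.0 + 0.20·75.6 + 0.10·2.1 + 0.40·70.0) / (0.20 + 0.20 + 0.10 + 0.40)
  = 48.1300 / 0.9000 = 53.48

53.48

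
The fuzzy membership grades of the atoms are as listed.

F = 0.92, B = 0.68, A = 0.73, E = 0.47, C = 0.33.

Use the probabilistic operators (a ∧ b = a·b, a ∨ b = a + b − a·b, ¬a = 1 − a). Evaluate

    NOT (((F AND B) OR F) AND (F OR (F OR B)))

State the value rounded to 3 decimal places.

F AND B = a·b on (0.9200, 0.6800) = 0.6256
(F AND B) OR F = a + b − a·b on (0.6256, 0.9200) = 0.9700
F OR B = a + b − a·b on (0.9200, 0.6800) = 0.9744
F OR (F OR B) = a + b − a·b on (0.9200, 0.9744) = 0.9980
((F AND B) OR F) AND (F OR (F OR B)) = a·b on (0.9700, 0.9980) = 0.9681
NOT (((F AND B) OR F) AND (F OR (F OR B))) = 1 − 0.9681 = 0.0319

0.032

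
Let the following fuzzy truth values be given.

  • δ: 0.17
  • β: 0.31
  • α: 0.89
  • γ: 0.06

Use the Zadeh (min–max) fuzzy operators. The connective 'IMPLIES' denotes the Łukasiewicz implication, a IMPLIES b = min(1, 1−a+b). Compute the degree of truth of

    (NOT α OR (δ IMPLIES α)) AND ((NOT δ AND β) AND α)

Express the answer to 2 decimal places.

0.31

NOT α = 1 − 0.89 = 0.11
δ IMPLIES α  [Łukasiewicz: min(1, 1−a+b)] with a=0.17, b=0.89 → 1.00
NOT α OR (δ IMPLIES α) = max(a, b) on (0.11, 1.00) = 1.00
NOT δ = 1 − 0.17 = 0.83
NOT δ AND β = min(a, b) on (0.83, 0.31) = 0.31
(NOT δ AND β) AND α = min(a, b) on (0.31, 0.89) = 0.31
(NOT α OR (δ IMPLIES α)) AND ((NOT δ AND β) AND α) = min(a, b) on (1.00, 0.31) = 0.31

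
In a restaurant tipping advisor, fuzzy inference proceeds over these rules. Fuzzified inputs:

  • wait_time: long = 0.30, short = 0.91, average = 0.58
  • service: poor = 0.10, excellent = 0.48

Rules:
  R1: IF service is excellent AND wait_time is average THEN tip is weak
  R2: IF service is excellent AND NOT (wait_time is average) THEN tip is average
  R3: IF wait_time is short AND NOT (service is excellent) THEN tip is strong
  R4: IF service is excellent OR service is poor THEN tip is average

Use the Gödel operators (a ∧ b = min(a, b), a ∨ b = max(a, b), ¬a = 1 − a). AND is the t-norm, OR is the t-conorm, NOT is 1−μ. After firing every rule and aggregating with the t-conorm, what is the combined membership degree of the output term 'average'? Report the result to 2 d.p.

0.48

R1: excellent=0.48, average=0.58; AND[min(a, b)] → w = 0.48
R2: excellent=0.48, ¬average=1−0.58=0.42; AND[min(a, b)] → w = 0.42
R3: short=0.91, ¬excellent=1−0.48=0.52; AND[min(a, b)] → w = 0.52
R4: excellent=0.48, poor=0.10; OR[max(a, b)] → w = 0.48
Rules with consequent 'average': {R2, R4} → strengths 0.42, 0.48
Aggregate via t-conorm [max(a, b)]: 0.48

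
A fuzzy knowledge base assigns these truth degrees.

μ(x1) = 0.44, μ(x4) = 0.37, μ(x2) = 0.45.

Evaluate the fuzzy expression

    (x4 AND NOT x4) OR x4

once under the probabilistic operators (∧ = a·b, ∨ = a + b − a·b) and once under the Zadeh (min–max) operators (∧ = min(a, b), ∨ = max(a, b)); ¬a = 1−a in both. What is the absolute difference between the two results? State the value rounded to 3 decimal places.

0.147

Under probabilistic:
  NOT x4 = 1 − 0.3700 = 0.6300
  x4 AND NOT x4 = a·b on (0.3700, 0.6300) = 0.2331
  (x4 AND NOT x4) OR x4 = a + b − a·b on (0.2331, 0.3700) = 0.5169
  → value = 0.5169
Under Zadeh (min–max):
  NOT x4 = 1 − 0.37 = 0.63
  x4 AND NOT x4 = min(a, b) on (0.37, 0.63) = 0.37
  (x4 AND NOT x4) OR x4 = max(a, b) on (0.37, 0.37) = 0.37
  → value = 0.3700
|0.5169 − 0.3700| = 0.147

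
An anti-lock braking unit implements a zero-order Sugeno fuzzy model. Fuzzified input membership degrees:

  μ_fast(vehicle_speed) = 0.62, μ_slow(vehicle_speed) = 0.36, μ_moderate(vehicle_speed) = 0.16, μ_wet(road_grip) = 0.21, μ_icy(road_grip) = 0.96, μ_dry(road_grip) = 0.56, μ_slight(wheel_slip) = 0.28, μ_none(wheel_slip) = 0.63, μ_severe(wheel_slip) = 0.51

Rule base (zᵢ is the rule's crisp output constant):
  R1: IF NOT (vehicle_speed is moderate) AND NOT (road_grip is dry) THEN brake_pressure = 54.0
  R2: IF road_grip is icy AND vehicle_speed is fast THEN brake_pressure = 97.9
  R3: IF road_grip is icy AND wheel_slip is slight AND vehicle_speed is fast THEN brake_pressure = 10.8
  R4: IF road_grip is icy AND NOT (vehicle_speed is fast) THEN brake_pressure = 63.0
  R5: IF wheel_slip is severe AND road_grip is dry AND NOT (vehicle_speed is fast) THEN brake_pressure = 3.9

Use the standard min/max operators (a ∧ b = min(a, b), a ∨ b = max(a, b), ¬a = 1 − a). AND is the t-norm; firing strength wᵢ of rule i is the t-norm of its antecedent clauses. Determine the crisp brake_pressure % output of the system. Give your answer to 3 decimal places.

53.764

R1 (z=54.0): ¬moderate=1−0.16=0.84, ¬dry=1−0.56=0.44; AND[min(a, b)] → w = 0.44
R2 (z=97.9): icy=0.96, fast=0.62; AND[min(a, b)] → w = 0.62
R3 (z=10.8): icy=0.96, slight=0.28, fast=0.62; AND[min(a, b)] → w = 0.28
R4 (z=63.0): icy=0.96, ¬fast=1−0.62=0.38; AND[min(a, b)] → w = 0.38
R5 (z=3.9): severe=0.51, dry=0.56, ¬fast=1−0.62=0.38; AND[min(a, b)] → w = 0.38
Weighted average = (0.44·54.0 + 0.62·97.9 + 0.28·10.8 + 0.38·63.0 + 0.38·3.9) / (0.44 + 0.62 + 0.28 + 0.38 + 0.38)
  = 112.9040 / 2.1000 = 53.764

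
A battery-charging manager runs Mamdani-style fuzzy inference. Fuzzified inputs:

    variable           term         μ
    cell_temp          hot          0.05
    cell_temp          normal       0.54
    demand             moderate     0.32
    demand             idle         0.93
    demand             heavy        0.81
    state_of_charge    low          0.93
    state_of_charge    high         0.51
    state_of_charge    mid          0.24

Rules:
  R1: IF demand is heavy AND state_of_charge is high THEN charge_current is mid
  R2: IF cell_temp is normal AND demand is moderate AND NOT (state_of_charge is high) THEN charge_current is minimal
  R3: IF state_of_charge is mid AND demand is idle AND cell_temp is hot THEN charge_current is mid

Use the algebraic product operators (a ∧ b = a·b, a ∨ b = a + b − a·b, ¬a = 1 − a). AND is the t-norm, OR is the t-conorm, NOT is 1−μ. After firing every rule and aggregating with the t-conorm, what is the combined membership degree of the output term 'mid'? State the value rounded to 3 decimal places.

0.420

R1: heavy=0.81, high=0.51; AND[a·b] → w = 0.4131
R2: normal=0.54, moderate=0.32, ¬high=1−0.51=0.49; AND[a·b] → w = 0.0847
R3: mid=0.24, idle=0.93, hot=0.05; AND[a·b] → w = 0.0112
Rules with consequent 'mid': {R1, R3} → strengths 0.4131, 0.0112
Aggregate via t-conorm [a + b − a·b]: 0.4196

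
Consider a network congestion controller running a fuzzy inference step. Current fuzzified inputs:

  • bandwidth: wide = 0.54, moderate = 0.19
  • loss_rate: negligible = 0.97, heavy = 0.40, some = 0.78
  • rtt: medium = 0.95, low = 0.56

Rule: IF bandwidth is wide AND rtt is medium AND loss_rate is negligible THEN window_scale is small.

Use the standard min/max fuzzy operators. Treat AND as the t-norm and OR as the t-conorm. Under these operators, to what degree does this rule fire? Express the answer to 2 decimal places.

0.54

firing strength: wide=0.54, medium=0.95, negligible=0.97; AND[min(a, b)] → w = 0.54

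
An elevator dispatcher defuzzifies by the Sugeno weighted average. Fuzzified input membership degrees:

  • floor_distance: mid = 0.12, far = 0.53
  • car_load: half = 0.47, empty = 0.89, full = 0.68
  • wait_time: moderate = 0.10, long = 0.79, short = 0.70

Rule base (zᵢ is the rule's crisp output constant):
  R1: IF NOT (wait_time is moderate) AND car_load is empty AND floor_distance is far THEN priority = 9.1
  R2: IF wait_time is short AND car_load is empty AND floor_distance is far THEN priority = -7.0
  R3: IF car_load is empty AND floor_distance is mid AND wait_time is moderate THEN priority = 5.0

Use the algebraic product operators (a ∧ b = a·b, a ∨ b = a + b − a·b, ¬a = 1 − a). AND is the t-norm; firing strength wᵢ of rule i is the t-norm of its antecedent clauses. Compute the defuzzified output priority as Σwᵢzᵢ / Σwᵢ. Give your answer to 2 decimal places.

R1 (z=9.1): ¬moderate=1−0.10=0.90, empty=0.89, far=0.53; AND[a·b] → w = 0.4245
R2 (z=-7.0): short=0.70, empty=0.89, far=0.53; AND[a·b] → w = 0.3302
R3 (z=5.0): empty=0.89, mid=0.12, moderate=0.10; AND[a·b] → w = 0.0107
Weighted average = (0.4245·9.1 + 0.3302·-7.0 + 0.0107·5.0) / (0.4245 + 0.3302 + 0.0107)
  = 1.6053 / 0.7654 = 2.10

2.10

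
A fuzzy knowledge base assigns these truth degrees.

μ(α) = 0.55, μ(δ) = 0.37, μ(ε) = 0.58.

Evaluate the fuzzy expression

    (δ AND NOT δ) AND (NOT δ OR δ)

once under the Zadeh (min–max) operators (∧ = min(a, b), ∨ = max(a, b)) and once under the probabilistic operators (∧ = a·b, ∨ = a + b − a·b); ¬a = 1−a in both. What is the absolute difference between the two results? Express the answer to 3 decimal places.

0.191

Under Zadeh (min–max):
  NOT δ = 1 − 0.37 = 0.63
  δ AND NOT δ = min(a, b) on (0.37, 0.63) = 0.37
  NOT δ = 1 − 0.37 = 0.63
  NOT δ OR δ = max(a, b) on (0.63, 0.37) = 0.63
  (δ AND NOT δ) AND (NOT δ OR δ) = min(a, b) on (0.37, 0.63) = 0.37
  → value = 0.3700
Under probabilistic:
  NOT δ = 1 − 0.3700 = 0.6300
  δ AND NOT δ = a·b on (0.3700, 0.6300) = 0.2331
  NOT δ = 1 − 0.3700 = 0.6300
  NOT δ OR δ = a + b − a·b on (0.6300, 0.3700) = 0.7669
  (δ AND NOT δ) AND (NOT δ OR δ) = a·b on (0.2331, 0.7669) = 0.1788
  → value = 0.1788
|0.3700 − 0.1788| = 0.191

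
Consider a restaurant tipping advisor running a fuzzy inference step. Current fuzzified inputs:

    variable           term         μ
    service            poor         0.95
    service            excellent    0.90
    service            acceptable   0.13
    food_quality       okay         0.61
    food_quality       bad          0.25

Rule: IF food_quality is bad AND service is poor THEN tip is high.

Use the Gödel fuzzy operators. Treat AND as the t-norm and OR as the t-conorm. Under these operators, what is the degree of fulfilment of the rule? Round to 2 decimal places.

0.25

firing strength: bad=0.25, poor=0.95; AND[min(a, b)] → w = 0.25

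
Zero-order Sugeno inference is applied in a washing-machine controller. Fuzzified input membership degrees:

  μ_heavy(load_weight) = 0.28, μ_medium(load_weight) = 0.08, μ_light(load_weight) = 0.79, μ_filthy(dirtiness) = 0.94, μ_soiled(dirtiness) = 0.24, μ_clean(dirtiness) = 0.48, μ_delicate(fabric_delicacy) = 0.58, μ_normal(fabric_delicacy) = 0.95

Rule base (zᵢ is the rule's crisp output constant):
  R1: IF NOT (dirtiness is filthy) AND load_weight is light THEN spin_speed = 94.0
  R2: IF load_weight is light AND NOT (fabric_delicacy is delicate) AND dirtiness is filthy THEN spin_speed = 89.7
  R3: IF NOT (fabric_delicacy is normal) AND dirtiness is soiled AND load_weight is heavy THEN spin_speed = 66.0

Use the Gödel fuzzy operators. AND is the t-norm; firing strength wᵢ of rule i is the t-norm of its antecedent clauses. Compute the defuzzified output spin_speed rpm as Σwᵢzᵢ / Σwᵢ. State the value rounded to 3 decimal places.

87.951

R1 (z=94.0): ¬filthy=1−0.94=0.06, light=0.79; AND[min(a, b)] → w = 0.06
R2 (z=89.7): light=0.79, ¬delicate=1−0.58=0.42, filthy=0.94; AND[min(a, b)] → w = 0.42
R3 (z=66.0): ¬normal=1−0.95=0.05, soiled=0.24, heavy=0.28; AND[min(a, b)] → w = 0.05
Weighted average = (0.06·94.0 + 0.42·89.7 + 0.05·66.0) / (0.06 + 0.42 + 0.05)
  = 46.6140 / 0.5300 = 87.951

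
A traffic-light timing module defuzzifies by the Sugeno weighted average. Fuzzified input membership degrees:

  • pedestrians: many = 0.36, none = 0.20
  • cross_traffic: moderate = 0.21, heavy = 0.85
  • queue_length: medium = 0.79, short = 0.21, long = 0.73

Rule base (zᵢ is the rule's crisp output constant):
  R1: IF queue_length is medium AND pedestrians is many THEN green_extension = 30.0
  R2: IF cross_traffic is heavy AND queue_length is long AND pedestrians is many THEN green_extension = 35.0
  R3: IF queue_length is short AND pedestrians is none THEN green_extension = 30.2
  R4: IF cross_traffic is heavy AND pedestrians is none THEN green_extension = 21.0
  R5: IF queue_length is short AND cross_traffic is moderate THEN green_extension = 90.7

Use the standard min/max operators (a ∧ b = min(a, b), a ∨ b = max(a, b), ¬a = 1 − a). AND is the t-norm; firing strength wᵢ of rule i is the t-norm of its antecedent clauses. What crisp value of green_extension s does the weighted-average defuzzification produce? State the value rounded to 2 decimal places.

R1 (z=30.0): medium=0.79, many=0.36; AND[min(a, b)] → w = 0.36
R2 (z=35.0): heavy=0.85, long=0.73, many=0.36; AND[min(a, b)] → w = 0.36
R3 (z=30.2): short=0.21, none=0.20; AND[min(a, b)] → w = 0.20
R4 (z=21.0): heavy=0.85, none=0.20; AND[min(a, b)] → w = 0.20
R5 (z=90.7): short=0.21, moderate=0.21; AND[min(a, b)] → w = 0.21
Weighted average = (0.36·30.0 + 0.36·35.0 + 0.20·30.2 + 0.20·21.0 + 0.21·90.7) / (0.36 + 0.36 + 0.20 + 0.20 + 0.21)
  = 52.6870 / 1.3300 = 39.61

39.61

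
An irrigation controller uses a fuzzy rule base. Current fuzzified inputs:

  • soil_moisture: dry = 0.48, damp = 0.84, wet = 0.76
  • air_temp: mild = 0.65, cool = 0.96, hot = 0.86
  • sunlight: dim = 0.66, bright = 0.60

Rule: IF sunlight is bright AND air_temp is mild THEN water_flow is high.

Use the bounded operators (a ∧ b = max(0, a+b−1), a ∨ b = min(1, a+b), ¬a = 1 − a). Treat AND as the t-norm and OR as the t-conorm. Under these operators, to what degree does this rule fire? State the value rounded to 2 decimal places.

0.25

firing strength: bright=0.60, mild=0.65; AND[max(0, a+b−1)] → w = 0.25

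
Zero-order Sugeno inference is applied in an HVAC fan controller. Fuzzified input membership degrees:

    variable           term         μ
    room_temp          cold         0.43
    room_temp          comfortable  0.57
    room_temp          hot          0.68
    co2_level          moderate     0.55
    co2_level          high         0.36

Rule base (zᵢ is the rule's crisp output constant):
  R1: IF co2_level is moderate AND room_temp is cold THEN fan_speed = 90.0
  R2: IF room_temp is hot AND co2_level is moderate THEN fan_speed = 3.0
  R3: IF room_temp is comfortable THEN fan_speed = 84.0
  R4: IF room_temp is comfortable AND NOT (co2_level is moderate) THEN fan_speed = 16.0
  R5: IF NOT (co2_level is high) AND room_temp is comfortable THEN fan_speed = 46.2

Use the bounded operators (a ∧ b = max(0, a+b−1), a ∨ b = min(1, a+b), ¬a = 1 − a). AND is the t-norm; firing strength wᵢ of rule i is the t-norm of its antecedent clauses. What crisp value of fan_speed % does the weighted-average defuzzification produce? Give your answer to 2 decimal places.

R1 (z=90.0): moderate=0.55, cold=0.43; AND[max(0, a+b−1)] → w = 0.00
R2 (z=3.0): hot=0.68, moderate=0.55; AND[max(0, a+b−1)] → w = 0.23
R3 (z=84.0): comfortable=0.57 → w = 0.57
R4 (z=16.0): comfortable=0.57, ¬moderate=1−0.55=0.45; AND[max(0, a+b−1)] → w = 0.02
R5 (z=46.2): ¬high=1−0.36=0.64, comfortable=0.57; AND[max(0, a+b−1)] → w = 0.21
Weighted average = (0.00·90.0 + 0.23·3.0 + 0.57·84.0 + 0.02·16.0 + 0.21·46.2) / (0.00 + 0.23 + 0.57 + 0.02 + 0.21)
  = 58.5920 / 1.0300 = 56.89

56.89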